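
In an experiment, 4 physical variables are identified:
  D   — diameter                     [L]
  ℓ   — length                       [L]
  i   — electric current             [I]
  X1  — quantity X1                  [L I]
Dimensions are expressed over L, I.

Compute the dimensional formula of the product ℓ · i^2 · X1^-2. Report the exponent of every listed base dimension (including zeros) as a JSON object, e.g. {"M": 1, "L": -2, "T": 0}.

{"L": -1, "I": 0}

Exponent matrix [L,I] × [D,ℓ,i,X1]:
  L: [ 1  1  0  1]
  I: [ 0  0  1  1]
  [L]: (1)·1+(2)·0+(-2)·1 = -1
  [I]: (1)·0+(2)·1+(-2)·1 = 0
⇒ L^-1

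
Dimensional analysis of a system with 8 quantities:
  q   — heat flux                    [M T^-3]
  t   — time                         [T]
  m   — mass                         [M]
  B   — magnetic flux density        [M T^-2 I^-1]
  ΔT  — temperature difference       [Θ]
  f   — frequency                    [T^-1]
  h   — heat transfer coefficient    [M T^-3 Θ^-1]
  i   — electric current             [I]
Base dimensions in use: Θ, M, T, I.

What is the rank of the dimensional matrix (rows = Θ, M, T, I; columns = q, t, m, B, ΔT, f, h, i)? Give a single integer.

4

Dimensional matrix (Θ×M×T×I by q×t×m×B×ΔT×f×h×i):
  Θ: [ 0  0  0  0  1  0 -1  0]
  M: [ 1  0  1  1  0  0  1  0]
  T: [-3  1  0 -2  0 -1 -3  0]
  I: [ 0  0  0 -1  0  0  0  1]
Row reduction gives pivot columns q,t,B,ΔT; rank = 4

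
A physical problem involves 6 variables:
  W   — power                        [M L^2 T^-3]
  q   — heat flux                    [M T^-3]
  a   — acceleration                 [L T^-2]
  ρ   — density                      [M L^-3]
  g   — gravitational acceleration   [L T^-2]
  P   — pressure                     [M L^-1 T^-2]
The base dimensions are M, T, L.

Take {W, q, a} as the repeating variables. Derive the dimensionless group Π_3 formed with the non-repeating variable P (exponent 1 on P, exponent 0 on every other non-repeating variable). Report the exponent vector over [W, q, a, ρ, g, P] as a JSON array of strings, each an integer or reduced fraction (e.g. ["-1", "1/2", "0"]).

["1/4", "-5/4", "1/2", "0", "0", "1"]

Dimensional matrix (M×T×L by W×q×a×ρ×g×P):
  M: [ 1  1  0  1  0  1]
  T: [-3 -3 -2  0 -2 -2]
  L: [ 2  0  1 -3  1 -1]
RREF → pivots at {W,q,a} ⇒ r = 3
Pivot set = {W,q,a}, free = {ρ,g,P}
RREF:
  r0: [   1    0    0 -3/4    0 -1/4]
  r1: [   0    1    0  7/4    0  5/4]
  r2: [   0    0    1 -3/2    1 -1/2]
Fix exponent of P at 1, ρ at 0, g at 0; solve each RREF row for its pivot's exponent:
  r0: exp(W) + (-1/4)·1 = 0 ⇒ exp(W) = 1/4
  r1: exp(q) + (5/4)·1 = 0 ⇒ exp(q) = -5/4
  r2: exp(a) + (-1/2)·1 = 0 ⇒ exp(a) = 1/2
Π_3 = W^(1/4) · q^(-5/4) · a^(1/2) · P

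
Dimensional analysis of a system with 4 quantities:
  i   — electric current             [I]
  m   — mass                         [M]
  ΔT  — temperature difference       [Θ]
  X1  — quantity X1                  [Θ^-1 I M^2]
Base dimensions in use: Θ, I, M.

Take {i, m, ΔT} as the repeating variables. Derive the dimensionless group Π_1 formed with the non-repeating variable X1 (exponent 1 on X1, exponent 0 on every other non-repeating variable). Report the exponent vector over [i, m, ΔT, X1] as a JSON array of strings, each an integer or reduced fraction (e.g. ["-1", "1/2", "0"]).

["-1", "-2", "1", "1"]

Exponent matrix [Θ,I,M] × [i,m,ΔT,X1]:
  Θ: [ 0  0  1 -1]
  I: [ 1  0  0  1]
  M: [ 0  1  0  2]
Echelon form has 3 nonzero rows (pivots: i,m,ΔT)
Pivot set = {i,m,ΔT}, free = {X1}
RREF:
  r0: [   1    0    0    1]
  r1: [   0    1    0    2]
  r2: [   0    0    1   -1]
Fix exponent of X1 at 1; solve each RREF row for its pivot's exponent:
  r0: exp(i) + (1)·1 = 0 ⇒ exp(i) = -1
  r1: exp(m) + (2)·1 = 0 ⇒ exp(m) = -2
  r2: exp(ΔT) + (-1)·1 = 0 ⇒ exp(ΔT) = 1
Π_1 = i^-1 · m^-2 · ΔT · X1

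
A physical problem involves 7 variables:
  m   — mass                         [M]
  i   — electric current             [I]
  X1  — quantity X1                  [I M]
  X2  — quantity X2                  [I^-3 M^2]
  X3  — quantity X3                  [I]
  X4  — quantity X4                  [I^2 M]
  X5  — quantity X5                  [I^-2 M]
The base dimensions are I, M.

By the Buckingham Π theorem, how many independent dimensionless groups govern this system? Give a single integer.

5

Dimensional matrix (I×M by m×i×X1×X2×X3×X4×X5):
  I: [ 0  1  1 -3  1  2 -2]
  M: [ 1  0  1  2  0  1  1]
Row reduction gives pivot columns m,i; rank = 2
n=7, r=2 ⇒ 5 dimensionless groups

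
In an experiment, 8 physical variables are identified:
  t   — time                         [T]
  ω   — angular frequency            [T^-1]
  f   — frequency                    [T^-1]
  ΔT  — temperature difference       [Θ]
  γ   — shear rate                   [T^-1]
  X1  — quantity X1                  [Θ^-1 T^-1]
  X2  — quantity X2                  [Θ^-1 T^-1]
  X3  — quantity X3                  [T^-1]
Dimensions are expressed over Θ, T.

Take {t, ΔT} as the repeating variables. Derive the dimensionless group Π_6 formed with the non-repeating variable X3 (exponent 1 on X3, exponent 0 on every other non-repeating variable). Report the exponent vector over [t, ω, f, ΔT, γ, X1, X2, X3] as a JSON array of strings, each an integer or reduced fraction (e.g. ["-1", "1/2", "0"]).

Write exponents as rows Θ,T / cols t,ω,f,ΔT,γ,X1,X2,X3:
  Θ: [ 0  0  0  1  0 -1 -1  0]
  T: [ 1 -1 -1  0 -1 -1 -1 -1]
Echelon form has 2 nonzero rows (pivots: t,ΔT)
Pivot set = {t,ΔT}, free = {ω,f,γ,X1,X2,X3}
RREF:
  r0: [   1   -1   -1    0   -1   -1   -1   -1]
  r1: [   0    0    0    1    0   -1   -1    0]
Fix exponent of X3 at 1, ω at 0, f at 0, γ at 0, X1 at 0, X2 at 0; solve each RREF row for its pivot's exponent:
  r0: exp(t) + (-1)·1 = 0 ⇒ exp(t) = 1
  r1: exp(ΔT) + (0)·1 = 0 ⇒ exp(ΔT) = 0
Π_6 = t · X3

["1", "0", "0", "0", "0", "0", "0", "1"]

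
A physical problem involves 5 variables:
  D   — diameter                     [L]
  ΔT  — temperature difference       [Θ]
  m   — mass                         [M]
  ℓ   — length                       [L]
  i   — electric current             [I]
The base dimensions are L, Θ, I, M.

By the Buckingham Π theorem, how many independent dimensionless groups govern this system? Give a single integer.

1

Dimensional matrix (L×Θ×I×M by D×ΔT×m×ℓ×i):
  L: [ 1  0  0  1  0]
  Θ: [ 0  1  0  0  0]
  I: [ 0  0  0  0  1]
  M: [ 0  0  1  0  0]
Row reduction gives pivot columns D,ΔT,m,i; rank = 4
n=5, r=4 ⇒ 1 dimensionless group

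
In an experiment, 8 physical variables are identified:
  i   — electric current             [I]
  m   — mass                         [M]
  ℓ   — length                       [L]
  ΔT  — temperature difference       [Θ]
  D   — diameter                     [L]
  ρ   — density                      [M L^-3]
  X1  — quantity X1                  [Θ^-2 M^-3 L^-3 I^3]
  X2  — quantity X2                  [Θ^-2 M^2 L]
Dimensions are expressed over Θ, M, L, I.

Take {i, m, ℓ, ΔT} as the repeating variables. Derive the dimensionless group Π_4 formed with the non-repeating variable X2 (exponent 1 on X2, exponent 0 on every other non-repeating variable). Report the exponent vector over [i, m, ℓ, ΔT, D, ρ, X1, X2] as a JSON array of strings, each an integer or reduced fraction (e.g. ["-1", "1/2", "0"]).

Exponent matrix [Θ,M,L,I] × [i,m,ℓ,ΔT,D,ρ,X1,X2]:
  Θ: [ 0  0  0  1  0  0 -2 -2]
  M: [ 0  1  0  0  0  1 -3  2]
  L: [ 0  0  1  0  1 -3 -3  1]
  I: [ 1  0  0  0  0  0  3  0]
Echelon form has 4 nonzero rows (pivots: i,m,ℓ,ΔT)
Repeat: i,m,ℓ,ΔT; free: D,ρ,X1,X2
RREF:
  r0: [   1    0    0    0    0    0    3    0]
  r1: [   0    1    0    0    0    1   -3    2]
  r2: [   0    0    1    0    1   -3   -3    1]
  r3: [   0    0    0    1    0    0   -2   -2]
Fix exponent of X2 at 1, D at 0, ρ at 0, X1 at 0; solve each RREF row for its pivot's exponent:
  r0: exp(i) + (0)·1 = 0 ⇒ exp(i) = 0
  r1: exp(m) + (2)·1 = 0 ⇒ exp(m) = -2
  r2: exp(ℓ) + (1)·1 = 0 ⇒ exp(ℓ) = -1
  r3: exp(ΔT) + (-2)·1 = 0 ⇒ exp(ΔT) = 2
Π_4 = m^-2 · ℓ^-1 · ΔT^2 · X2

["0", "-2", "-1", "2", "0", "0", "0", "1"]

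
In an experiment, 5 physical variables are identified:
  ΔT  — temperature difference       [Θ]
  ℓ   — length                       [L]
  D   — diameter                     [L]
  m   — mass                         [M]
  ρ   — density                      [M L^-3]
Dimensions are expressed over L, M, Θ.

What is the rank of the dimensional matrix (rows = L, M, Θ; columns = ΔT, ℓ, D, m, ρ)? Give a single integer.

3

Dimensional matrix (L×M×Θ by ΔT×ℓ×D×m×ρ):
  L: [ 0  1  1  0 -3]
  M: [ 0  0  0  1  1]
  Θ: [ 1  0  0  0  0]
Echelon form has 3 nonzero rows (pivots: ΔT,ℓ,m)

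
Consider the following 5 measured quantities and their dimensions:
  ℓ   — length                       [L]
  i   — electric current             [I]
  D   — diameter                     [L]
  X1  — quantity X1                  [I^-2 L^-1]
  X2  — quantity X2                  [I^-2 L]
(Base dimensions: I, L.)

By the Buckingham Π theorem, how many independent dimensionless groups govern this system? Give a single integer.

3

Dimensional matrix (I×L by ℓ×i×D×X1×X2):
  I: [ 0  1  0 -2 -2]
  L: [ 1  0  1 -1  1]
Row reduction gives pivot columns ℓ,i; rank = 2
Π count = n − r = 5 − 2 = 3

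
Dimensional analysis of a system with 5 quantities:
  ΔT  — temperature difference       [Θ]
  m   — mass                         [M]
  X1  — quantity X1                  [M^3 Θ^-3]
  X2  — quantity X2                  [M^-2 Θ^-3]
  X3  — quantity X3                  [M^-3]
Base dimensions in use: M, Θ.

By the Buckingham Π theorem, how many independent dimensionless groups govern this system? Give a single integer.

Write exponents as rows M,Θ / cols ΔT,m,X1,X2,X3:
  M: [ 0  1  3 -2 -3]
  Θ: [ 1  0 -3 -3  0]
Row reduction gives pivot columns ΔT,m; rank = 2
5 vars − rank 2 = 3 Π groups

3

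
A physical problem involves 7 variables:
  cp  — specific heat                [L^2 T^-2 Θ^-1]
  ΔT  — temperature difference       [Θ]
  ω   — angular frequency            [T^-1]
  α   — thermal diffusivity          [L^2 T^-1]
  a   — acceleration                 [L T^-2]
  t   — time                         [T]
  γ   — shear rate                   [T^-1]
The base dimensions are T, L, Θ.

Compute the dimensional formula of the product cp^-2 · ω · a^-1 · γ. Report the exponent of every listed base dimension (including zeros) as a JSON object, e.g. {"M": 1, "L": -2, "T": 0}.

{"T": 4, "L": -5, "Θ": 2}

Write exponents as rows T,L,Θ / cols cp,ΔT,ω,α,a,t,γ:
  T: [-2  0 -1 -1 -2  1 -1]
  L: [ 2  0  0  2  1  0  0]
  Θ: [-1  1  0  0  0  0  0]
  [T]: (-2)·-2+(1)·-1+(-1)·-2+(1)·-1 = 4
  [L]: (-2)·2+(1)·0+(-1)·1+(1)·0 = -5
  [Θ]: (-2)·-1+(1)·0+(-1)·0+(1)·0 = 2
⇒ T^4 L^-5 Θ^2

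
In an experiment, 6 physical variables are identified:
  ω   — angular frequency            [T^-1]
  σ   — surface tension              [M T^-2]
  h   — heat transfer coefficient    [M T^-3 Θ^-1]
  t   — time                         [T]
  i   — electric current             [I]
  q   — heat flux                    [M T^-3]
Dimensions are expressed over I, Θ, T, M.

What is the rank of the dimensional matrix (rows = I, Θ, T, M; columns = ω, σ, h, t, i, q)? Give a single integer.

Exponent matrix [I,Θ,T,M] × [ω,σ,h,t,i,q]:
  I: [ 0  0  0  0  1  0]
  Θ: [ 0  0 -1  0  0  0]
  T: [-1 -2 -3  1  0 -3]
  M: [ 0  1  1  0  0  1]
RREF → pivots at {ω,σ,h,i} ⇒ r = 4

4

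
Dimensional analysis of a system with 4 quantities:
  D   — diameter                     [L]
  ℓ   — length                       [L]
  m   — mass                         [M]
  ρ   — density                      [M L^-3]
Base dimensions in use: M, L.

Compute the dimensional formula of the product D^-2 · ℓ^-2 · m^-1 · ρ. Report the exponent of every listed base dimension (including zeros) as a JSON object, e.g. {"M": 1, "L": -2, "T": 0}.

Dimensional matrix (M×L by D×ℓ×m×ρ):
  M: [ 0  0  1  1]
  L: [ 1  1  0 -3]
  [M]: (-2)·0+(-2)·0+(-1)·1+(1)·1 = 0
  [L]: (-2)·1+(-2)·1+(-1)·0+(1)·-3 = -7
⇒ L^-7

{"M": 0, "L": -7}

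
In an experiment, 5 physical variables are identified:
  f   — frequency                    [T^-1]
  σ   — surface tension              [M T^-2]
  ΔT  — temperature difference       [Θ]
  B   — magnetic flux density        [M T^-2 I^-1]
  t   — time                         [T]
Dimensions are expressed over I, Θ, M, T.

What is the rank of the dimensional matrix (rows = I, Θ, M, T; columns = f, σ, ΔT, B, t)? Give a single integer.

4

Write exponents as rows I,Θ,M,T / cols f,σ,ΔT,B,t:
  I: [ 0  0  0 -1  0]
  Θ: [ 0  0  1  0  0]
  M: [ 0  1  0  1  0]
  T: [-1 -2  0 -2  1]
Row reduction gives pivot columns f,σ,ΔT,B; rank = 4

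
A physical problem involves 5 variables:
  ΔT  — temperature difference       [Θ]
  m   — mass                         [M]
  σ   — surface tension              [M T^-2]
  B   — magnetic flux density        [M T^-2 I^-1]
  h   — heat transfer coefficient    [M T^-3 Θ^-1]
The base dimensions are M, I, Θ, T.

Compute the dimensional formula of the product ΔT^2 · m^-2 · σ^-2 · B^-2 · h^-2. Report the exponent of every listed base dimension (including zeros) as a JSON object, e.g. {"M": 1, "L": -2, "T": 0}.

{"M": -8, "I": 2, "Θ": 4, "T": 14}

Write exponents as rows M,I,Θ,T / cols ΔT,m,σ,B,h:
  M: [ 0  1  1  1  1]
  I: [ 0  0  0 -1  0]
  Θ: [ 1  0  0  0 -1]
  T: [ 0  0 -2 -2 -3]
  [M]: (2)·0+(-2)·1+(-2)·1+(-2)·1+(-2)·1 = -8
  [I]: (2)·0+(-2)·0+(-2)·0+(-2)·-1+(-2)·0 = 2
  [Θ]: (2)·1+(-2)·0+(-2)·0+(-2)·0+(-2)·-1 = 4
  [T]: (2)·0+(-2)·0+(-2)·-2+(-2)·-2+(-2)·-3 = 14
⇒ M^-8 I^2 Θ^4 T^14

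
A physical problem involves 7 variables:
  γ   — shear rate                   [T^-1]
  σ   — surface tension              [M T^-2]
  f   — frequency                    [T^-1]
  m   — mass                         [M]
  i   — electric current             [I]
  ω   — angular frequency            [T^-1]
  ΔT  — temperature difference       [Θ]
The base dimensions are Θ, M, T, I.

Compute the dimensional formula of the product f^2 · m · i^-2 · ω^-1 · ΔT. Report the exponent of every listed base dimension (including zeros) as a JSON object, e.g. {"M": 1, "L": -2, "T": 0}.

{"Θ": 1, "M": 1, "T": -1, "I": -2}

Write exponents as rows Θ,M,T,I / cols γ,σ,f,m,i,ω,ΔT:
  Θ: [ 0  0  0  0  0  0  1]
  M: [ 0  1  0  1  0  0  0]
  T: [-1 -2 -1  0  0 -1  0]
  I: [ 0  0  0  0  1  0  0]
  [Θ]: (2)·0+(1)·0+(-2)·0+(-1)·0+(1)·1 = 1
  [M]: (2)·0+(1)·1+(-2)·0+(-1)·0+(1)·0 = 1
  [T]: (2)·-1+(1)·0+(-2)·0+(-1)·-1+(1)·0 = -1
  [I]: (2)·0+(1)·0+(-2)·1+(-1)·0+(1)·0 = -2
⇒ Θ M T^-1 I^-2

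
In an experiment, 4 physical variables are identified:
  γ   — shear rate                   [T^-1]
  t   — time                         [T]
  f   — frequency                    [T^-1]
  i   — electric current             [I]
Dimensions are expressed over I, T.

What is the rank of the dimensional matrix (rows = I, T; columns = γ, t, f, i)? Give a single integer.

2

Write exponents as rows I,T / cols γ,t,f,i:
  I: [ 0  0  0  1]
  T: [-1  1 -1  0]
Row reduction gives pivot columns γ,i; rank = 2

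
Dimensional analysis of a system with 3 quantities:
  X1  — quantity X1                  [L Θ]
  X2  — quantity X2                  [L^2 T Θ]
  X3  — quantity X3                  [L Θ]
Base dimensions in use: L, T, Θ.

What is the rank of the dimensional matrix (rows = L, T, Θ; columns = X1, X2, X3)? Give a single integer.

Exponent matrix [L,T,Θ] × [X1,X2,X3]:
  L: [ 1  2  1]
  T: [ 0  1  0]
  Θ: [ 1  1  1]
RREF → pivots at {X1,X2} ⇒ r = 2

2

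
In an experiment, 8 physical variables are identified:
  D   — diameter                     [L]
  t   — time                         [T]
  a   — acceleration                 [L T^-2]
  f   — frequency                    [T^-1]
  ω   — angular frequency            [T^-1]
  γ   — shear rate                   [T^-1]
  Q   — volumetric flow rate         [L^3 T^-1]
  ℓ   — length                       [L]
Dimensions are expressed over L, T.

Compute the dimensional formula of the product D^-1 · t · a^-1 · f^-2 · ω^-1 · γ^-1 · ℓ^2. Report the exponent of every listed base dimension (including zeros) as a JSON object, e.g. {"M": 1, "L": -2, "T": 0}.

{"L": 0, "T": 7}

Write exponents as rows L,T / cols D,t,a,f,ω,γ,Q,ℓ:
  L: [ 1  0  1  0  0  0  3  1]
  T: [ 0  1 -2 -1 -1 -1 -1  0]
  [L]: (-1)·1+(1)·0+(-1)·1+(-2)·0+(-1)·0+(-1)·0+(2)·1 = 0
  [T]: (-1)·0+(1)·1+(-1)·-2+(-2)·-1+(-1)·-1+(-1)·-1+(2)·0 = 7
⇒ T^7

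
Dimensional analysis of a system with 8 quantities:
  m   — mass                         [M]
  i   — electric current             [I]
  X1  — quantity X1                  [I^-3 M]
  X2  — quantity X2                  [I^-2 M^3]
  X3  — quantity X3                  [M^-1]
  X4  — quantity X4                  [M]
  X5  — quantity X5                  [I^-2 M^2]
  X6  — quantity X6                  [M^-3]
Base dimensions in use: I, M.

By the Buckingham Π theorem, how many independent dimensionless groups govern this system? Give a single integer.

6

Write exponents as rows I,M / cols m,i,X1,X2,X3,X4,X5,X6:
  I: [ 0  1 -3 -2  0  0 -2  0]
  M: [ 1  0  1  3 -1  1  2 -3]
RREF → pivots at {m,i} ⇒ r = 2
8 vars − rank 2 = 6 Π groups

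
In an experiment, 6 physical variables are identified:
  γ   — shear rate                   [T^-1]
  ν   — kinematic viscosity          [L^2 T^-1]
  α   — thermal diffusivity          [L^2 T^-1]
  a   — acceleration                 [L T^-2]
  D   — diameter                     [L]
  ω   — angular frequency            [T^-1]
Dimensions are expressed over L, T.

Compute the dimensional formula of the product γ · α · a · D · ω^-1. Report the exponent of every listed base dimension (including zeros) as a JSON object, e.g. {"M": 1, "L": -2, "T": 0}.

Dimensional matrix (L×T by γ×ν×α×a×D×ω):
  L: [ 0  2  2  1  1  0]
  T: [-1 -1 -1 -2  0 -1]
  [L]: (1)·0+(1)·2+(1)·1+(1)·1+(-1)·0 = 4
  [T]: (1)·-1+(1)·-1+(1)·-2+(1)·0+(-1)·-1 = -3
⇒ L^4 T^-3

{"L": 4, "T": -3}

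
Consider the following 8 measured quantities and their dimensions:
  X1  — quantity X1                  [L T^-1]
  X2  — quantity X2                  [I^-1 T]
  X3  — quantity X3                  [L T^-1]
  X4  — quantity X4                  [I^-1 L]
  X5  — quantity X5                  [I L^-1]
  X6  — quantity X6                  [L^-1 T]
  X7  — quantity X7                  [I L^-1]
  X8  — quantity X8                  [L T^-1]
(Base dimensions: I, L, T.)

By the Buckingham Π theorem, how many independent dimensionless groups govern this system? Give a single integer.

6

Dimensional matrix (I×L×T by X1×X2×X3×X4×X5×X6×X7×X8):
  I: [ 0 -1  0 -1  1  0  1  0]
  L: [ 1  0  1  1 -1 -1 -1  1]
  T: [-1  1 -1  0  0  1  0 -1]
Echelon form has 2 nonzero rows (pivots: X1,X2)
Π count = n − r = 8 − 2 = 6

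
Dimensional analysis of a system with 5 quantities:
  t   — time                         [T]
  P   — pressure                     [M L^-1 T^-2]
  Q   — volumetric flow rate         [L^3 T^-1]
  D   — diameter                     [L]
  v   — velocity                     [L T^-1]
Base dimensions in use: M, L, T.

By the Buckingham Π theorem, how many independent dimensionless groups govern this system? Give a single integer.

Write exponents as rows M,L,T / cols t,P,Q,D,v:
  M: [ 0  1  0  0  0]
  L: [ 0 -1  3  1  1]
  T: [ 1 -2 -1  0 -1]
Echelon form has 3 nonzero rows (pivots: t,P,Q)
n=5, r=3 ⇒ 2 dimensionless groups

2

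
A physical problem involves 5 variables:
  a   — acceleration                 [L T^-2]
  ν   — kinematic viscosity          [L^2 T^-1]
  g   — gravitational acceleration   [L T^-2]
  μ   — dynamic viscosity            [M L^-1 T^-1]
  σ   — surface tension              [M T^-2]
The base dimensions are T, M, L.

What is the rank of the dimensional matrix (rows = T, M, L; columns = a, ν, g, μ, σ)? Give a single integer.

Write exponents as rows T,M,L / cols a,ν,g,μ,σ:
  T: [-2 -1 -2 -1 -2]
  M: [ 0  0  0  1  1]
  L: [ 1  2  1 -1  0]
Row reduction gives pivot columns a,ν,μ; rank = 3

3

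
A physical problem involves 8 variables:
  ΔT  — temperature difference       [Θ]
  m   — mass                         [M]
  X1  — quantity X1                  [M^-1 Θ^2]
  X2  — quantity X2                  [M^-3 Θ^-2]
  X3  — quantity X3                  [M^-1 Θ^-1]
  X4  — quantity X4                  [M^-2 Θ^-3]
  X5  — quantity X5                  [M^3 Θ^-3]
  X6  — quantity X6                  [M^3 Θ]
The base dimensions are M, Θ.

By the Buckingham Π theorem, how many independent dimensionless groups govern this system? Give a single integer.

Write exponents as rows M,Θ / cols ΔT,m,X1,X2,X3,X4,X5,X6:
  M: [ 0  1 -1 -3 -1 -2  3  3]
  Θ: [ 1  0  2 -2 -1 -3 -3  1]
RREF → pivots at {ΔT,m} ⇒ r = 2
n=8, r=2 ⇒ 6 dimensionless groups

6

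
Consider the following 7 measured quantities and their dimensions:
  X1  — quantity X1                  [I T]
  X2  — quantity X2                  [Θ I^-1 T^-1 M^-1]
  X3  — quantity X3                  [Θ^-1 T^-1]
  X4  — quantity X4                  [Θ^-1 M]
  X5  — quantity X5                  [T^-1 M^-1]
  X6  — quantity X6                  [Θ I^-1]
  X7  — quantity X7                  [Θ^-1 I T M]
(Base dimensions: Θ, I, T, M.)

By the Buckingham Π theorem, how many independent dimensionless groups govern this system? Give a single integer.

4

Write exponents as rows Θ,I,T,M / cols X1,X2,X3,X4,X5,X6,X7:
  Θ: [ 0  1 -1 -1  0  1 -1]
  I: [ 1 -1  0  0  0 -1  1]
  T: [ 1 -1 -1  0 -1  0  1]
  M: [ 0 -1  0  1 -1  0  1]
Echelon form has 3 nonzero rows (pivots: X1,X2,X3)
Π count = n − r = 7 − 3 = 4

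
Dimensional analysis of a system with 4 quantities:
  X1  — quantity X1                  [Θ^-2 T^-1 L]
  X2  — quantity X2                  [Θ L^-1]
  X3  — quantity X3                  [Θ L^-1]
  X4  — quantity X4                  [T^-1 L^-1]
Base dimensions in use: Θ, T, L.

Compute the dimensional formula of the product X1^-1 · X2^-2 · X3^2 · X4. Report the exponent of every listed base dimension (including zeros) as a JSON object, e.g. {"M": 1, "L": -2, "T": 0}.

Dimensional matrix (Θ×T×L by X1×X2×X3×X4):
  Θ: [-2  1  1  0]
  T: [-1  0  0 -1]
  L: [ 1 -1 -1 -1]
  [Θ]: (-1)·-2+(-2)·1+(2)·1+(1)·0 = 2
  [T]: (-1)·-1+(-2)·0+(2)·0+(1)·-1 = 0
  [L]: (-1)·1+(-2)·-1+(2)·-1+(1)·-1 = -2
⇒ Θ^2 L^-2

{"Θ": 2, "T": 0, "L": -2}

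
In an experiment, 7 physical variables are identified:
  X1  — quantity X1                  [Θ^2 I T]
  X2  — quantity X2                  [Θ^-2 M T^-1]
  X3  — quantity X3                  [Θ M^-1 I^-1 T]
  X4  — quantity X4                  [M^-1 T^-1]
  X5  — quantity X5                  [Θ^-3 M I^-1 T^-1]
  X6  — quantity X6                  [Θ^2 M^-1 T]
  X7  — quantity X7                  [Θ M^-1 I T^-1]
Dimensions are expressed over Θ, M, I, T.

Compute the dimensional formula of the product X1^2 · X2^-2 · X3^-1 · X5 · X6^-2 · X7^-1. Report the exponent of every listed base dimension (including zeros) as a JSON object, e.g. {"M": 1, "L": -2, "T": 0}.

Dimensional matrix (Θ×M×I×T by X1×X2×X3×X4×X5×X6×X7):
  Θ: [ 2 -2  1  0 -3  2  1]
  M: [ 0  1 -1 -1  1 -1 -1]
  I: [ 1  0 -1  0 -1  0  1]
  T: [ 1 -1  1 -1 -1  1 -1]
  [Θ]: (2)·2+(-2)·-2+(-1)·1+(1)·-3+(-2)·2+(-1)·1 = -1
  [M]: (2)·0+(-2)·1+(-1)·-1+(1)·1+(-2)·-1+(-1)·-1 = 3
  [I]: (2)·1+(-2)·0+(-1)·-1+(1)·-1+(-2)·0+(-1)·1 = 1
  [T]: (2)·1+(-2)·-1+(-1)·1+(1)·-1+(-2)·1+(-1)·-1 = 1
⇒ Θ^-1 M^3 I T

{"Θ": -1, "M": 3, "I": 1, "T": 1}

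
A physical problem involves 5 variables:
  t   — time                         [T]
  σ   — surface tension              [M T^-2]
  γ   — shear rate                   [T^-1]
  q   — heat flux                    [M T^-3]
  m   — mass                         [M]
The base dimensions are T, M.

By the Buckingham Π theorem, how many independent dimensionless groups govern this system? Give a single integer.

3

Dimensional matrix (T×M by t×σ×γ×q×m):
  T: [ 1 -2 -1 -3  0]
  M: [ 0  1  0  1  1]
Echelon form has 2 nonzero rows (pivots: t,σ)
5 vars − rank 2 = 3 Π groups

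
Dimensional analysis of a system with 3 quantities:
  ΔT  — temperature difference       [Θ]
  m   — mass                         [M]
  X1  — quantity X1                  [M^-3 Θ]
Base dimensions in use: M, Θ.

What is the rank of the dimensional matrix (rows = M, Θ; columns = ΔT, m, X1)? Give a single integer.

2

Exponent matrix [M,Θ] × [ΔT,m,X1]:
  M: [ 0  1 -3]
  Θ: [ 1  0  1]
RREF → pivots at {ΔT,m} ⇒ r = 2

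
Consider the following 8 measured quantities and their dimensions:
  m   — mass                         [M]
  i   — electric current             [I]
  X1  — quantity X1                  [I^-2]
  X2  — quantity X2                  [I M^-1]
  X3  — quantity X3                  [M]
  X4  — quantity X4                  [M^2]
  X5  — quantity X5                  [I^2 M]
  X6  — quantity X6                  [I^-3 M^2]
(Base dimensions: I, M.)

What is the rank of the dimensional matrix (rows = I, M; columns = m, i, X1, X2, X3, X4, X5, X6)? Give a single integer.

Write exponents as rows I,M / cols m,i,X1,X2,X3,X4,X5,X6:
  I: [ 0  1 -2  1  0  0  2 -3]
  M: [ 1  0  0 -1  1  2  1  2]
Echelon form has 2 nonzero rows (pivots: m,i)

2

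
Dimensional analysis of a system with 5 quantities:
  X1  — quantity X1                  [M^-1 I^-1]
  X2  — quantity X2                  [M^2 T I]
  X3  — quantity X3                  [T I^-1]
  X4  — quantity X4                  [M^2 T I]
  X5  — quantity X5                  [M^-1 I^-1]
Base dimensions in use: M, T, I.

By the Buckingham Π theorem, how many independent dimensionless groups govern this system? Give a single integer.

Exponent matrix [M,T,I] × [X1,X2,X3,X4,X5]:
  M: [-1  2  0  2 -1]
  T: [ 0  1  1  1  0]
  I: [-1  1 -1  1 -1]
Echelon form has 2 nonzero rows (pivots: X1,X2)
Π count = n − r = 5 − 2 = 3

3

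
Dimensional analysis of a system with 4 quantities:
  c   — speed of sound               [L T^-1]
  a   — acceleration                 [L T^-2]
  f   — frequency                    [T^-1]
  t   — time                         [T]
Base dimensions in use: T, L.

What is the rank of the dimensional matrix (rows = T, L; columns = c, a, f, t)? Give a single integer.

Exponent matrix [T,L] × [c,a,f,t]:
  T: [-1 -2 -1  1]
  L: [ 1  1  0  0]
Echelon form has 2 nonzero rows (pivots: c,a)

2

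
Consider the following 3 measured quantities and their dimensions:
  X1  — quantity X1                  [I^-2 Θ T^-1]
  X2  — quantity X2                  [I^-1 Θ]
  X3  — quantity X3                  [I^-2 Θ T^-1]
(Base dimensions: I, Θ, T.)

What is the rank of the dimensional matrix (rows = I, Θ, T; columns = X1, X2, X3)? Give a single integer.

2

Write exponents as rows I,Θ,T / cols X1,X2,X3:
  I: [-2 -1 -2]
  Θ: [ 1  1  1]
  T: [-1  0 -1]
Row reduction gives pivot columns X1,X2; rank = 2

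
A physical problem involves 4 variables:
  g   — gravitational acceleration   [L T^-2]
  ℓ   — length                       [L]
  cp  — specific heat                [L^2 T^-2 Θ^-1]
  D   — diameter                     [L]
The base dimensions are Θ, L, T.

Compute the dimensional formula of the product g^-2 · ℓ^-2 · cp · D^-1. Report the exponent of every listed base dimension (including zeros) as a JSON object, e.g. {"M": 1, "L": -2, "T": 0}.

Write exponents as rows Θ,L,T / cols g,ℓ,cp,D:
  Θ: [ 0  0 -1  0]
  L: [ 1  1  2  1]
  T: [-2  0 -2  0]
  [Θ]: (-2)·0+(-2)·0+(1)·-1+(-1)·0 = -1
  [L]: (-2)·1+(-2)·1+(1)·2+(-1)·1 = -3
  [T]: (-2)·-2+(-2)·0+(1)·-2+(-1)·0 = 2
⇒ Θ^-1 L^-3 T^2

{"Θ": -1, "L": -3, "T": 2}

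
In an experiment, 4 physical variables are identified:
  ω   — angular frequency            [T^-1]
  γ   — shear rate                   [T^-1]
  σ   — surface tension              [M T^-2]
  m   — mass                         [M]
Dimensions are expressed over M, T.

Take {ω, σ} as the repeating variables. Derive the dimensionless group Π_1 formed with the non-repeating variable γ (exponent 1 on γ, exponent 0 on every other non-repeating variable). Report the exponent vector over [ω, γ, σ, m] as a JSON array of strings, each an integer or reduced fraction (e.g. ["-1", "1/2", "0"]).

["-1", "1", "0", "0"]

Write exponents as rows M,T / cols ω,γ,σ,m:
  M: [ 0  0  1  1]
  T: [-1 -1 -2  0]
Echelon form has 2 nonzero rows (pivots: ω,σ)
Repeat: ω,σ; free: γ,m
RREF:
  r0: [   1    1    0   -2]
  r1: [   0    0    1    1]
Fix exponent of γ at 1, m at 0; solve each RREF row for its pivot's exponent:
  r0: exp(ω) + (1)·1 = 0 ⇒ exp(ω) = -1
  r1: exp(σ) + (0)·1 = 0 ⇒ exp(σ) = 0
Π_1 = ω^-1 · γ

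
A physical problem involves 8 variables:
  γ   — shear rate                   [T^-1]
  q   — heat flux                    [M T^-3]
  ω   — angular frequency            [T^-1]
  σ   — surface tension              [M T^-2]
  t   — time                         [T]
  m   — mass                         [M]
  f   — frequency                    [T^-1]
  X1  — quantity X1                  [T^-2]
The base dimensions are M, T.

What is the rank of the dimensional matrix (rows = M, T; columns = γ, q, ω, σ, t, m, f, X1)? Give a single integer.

2

Exponent matrix [M,T] × [γ,q,ω,σ,t,m,f,X1]:
  M: [ 0  1  0  1  0  1  0  0]
  T: [-1 -3 -1 -2  1  0 -1 -2]
Echelon form has 2 nonzero rows (pivots: γ,q)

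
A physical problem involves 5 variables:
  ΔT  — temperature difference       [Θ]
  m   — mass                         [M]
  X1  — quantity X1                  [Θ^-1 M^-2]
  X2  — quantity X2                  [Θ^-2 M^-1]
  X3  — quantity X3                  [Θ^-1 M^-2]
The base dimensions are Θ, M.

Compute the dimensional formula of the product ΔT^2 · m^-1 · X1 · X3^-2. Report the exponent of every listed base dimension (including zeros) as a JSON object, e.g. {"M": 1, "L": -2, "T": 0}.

{"Θ": 3, "M": 1}

Write exponents as rows Θ,M / cols ΔT,m,X1,X2,X3:
  Θ: [ 1  0 -1 -2 -1]
  M: [ 0  1 -2 -1 -2]
  [Θ]: (2)·1+(-1)·0+(1)·-1+(-2)·-1 = 3
  [M]: (2)·0+(-1)·1+(1)·-2+(-2)·-2 = 1
⇒ Θ^3 M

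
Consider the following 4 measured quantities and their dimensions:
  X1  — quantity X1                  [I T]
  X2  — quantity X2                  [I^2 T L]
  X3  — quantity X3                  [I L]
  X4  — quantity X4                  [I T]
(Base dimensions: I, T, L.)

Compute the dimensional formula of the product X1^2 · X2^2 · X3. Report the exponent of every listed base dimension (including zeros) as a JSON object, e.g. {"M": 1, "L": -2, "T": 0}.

Dimensional matrix (I×T×L by X1×X2×X3×X4):
  I: [ 1  2  1  1]
  T: [ 1  1  0  1]
  L: [ 0  1  1  0]
  [I]: (2)·1+(2)·2+(1)·1 = 7
  [T]: (2)·1+(2)·1+(1)·0 = 4
  [L]: (2)·0+(2)·1+(1)·1 = 3
⇒ I^7 T^4 L^3

{"I": 7, "T": 4, "L": 3}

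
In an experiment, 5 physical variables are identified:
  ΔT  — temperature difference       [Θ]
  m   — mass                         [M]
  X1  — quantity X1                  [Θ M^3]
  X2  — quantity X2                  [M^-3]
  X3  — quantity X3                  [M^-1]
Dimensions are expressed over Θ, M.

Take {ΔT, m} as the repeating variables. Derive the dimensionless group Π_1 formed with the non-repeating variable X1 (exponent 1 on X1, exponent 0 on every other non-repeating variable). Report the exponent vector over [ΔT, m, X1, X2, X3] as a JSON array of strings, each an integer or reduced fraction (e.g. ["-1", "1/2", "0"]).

Dimensional matrix (Θ×M by ΔT×m×X1×X2×X3):
  Θ: [ 1  0  1  0  0]
  M: [ 0  1  3 -3 -1]
Echelon form has 2 nonzero rows (pivots: ΔT,m)
Repeat: ΔT,m; free: X1,X2,X3
RREF:
  r0: [   1    0    1    0    0]
  r1: [   0    1    3   -3   -1]
Fix exponent of X1 at 1, X2 at 0, X3 at 0; solve each RREF row for its pivot's exponent:
  r0: exp(ΔT) + (1)·1 = 0 ⇒ exp(ΔT) = -1
  r1: exp(m) + (3)·1 = 0 ⇒ exp(m) = -3
Π_1 = ΔT^-1 · m^-3 · X1

["-1", "-3", "1", "0", "0"]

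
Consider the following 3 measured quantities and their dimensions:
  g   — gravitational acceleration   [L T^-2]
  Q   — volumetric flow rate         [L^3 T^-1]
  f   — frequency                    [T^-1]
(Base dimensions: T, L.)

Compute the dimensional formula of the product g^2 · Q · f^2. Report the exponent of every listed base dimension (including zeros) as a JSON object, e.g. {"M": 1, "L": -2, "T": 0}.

{"T": -7, "L": 5}

Write exponents as rows T,L / cols g,Q,f:
  T: [-2 -1 -1]
  L: [ 1  3  0]
  [T]: (2)·-2+(1)·-1+(2)·-1 = -7
  [L]: (2)·1+(1)·3+(2)·0 = 5
⇒ T^-7 L^5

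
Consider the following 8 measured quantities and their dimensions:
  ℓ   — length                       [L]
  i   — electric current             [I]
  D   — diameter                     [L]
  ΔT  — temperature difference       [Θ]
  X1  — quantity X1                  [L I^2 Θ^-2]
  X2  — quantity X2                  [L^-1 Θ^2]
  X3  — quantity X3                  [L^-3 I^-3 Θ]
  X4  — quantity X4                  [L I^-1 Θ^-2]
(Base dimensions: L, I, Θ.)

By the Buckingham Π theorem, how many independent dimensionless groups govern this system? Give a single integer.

Dimensional matrix (L×I×Θ by ℓ×i×D×ΔT×X1×X2×X3×X4):
  L: [ 1  0  1  0  1 -1 -3  1]
  I: [ 0  1  0  0  2  0 -3 -1]
  Θ: [ 0  0  0  1 -2  2  1 -2]
Echelon form has 3 nonzero rows (pivots: ℓ,i,ΔT)
n=8, r=3 ⇒ 5 dimensionless groups

5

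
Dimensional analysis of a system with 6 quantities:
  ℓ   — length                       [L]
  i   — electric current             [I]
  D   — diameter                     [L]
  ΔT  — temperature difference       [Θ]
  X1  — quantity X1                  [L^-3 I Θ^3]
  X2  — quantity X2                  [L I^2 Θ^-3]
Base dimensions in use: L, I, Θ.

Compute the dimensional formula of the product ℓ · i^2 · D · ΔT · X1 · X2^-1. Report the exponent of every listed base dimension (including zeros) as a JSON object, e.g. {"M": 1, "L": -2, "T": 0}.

{"L": -2, "I": 1, "Θ": 7}

Exponent matrix [L,I,Θ] × [ℓ,i,D,ΔT,X1,X2]:
  L: [ 1  0  1  0 -3  1]
  I: [ 0  1  0  0  1  2]
  Θ: [ 0  0  0  1  3 -3]
  [L]: (1)·1+(2)·0+(1)·1+(1)·0+(1)·-3+(-1)·1 = -2
  [I]: (1)·0+(2)·1+(1)·0+(1)·0+(1)·1+(-1)·2 = 1
  [Θ]: (1)·0+(2)·0+(1)·0+(1)·1+(1)·3+(-1)·-3 = 7
⇒ L^-2 I Θ^7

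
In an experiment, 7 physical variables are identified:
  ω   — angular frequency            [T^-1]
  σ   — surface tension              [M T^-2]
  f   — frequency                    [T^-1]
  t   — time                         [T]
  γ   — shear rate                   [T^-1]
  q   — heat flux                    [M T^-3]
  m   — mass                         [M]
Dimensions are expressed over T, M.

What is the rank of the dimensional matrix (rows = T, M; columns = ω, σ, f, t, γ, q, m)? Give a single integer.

Exponent matrix [T,M] × [ω,σ,f,t,γ,q,m]:
  T: [-1 -2 -1  1 -1 -3  0]
  M: [ 0  1  0  0  0  1  1]
RREF → pivots at {ω,σ} ⇒ r = 2

2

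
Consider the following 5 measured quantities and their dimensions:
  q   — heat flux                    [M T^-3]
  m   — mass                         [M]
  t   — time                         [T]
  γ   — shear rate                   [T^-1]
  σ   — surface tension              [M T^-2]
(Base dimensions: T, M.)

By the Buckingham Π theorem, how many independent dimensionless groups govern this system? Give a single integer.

Write exponents as rows T,M / cols q,m,t,γ,σ:
  T: [-3  0  1 -1 -2]
  M: [ 1  1  0  0  1]
RREF → pivots at {q,m} ⇒ r = 2
n=5, r=2 ⇒ 3 dimensionless groups

3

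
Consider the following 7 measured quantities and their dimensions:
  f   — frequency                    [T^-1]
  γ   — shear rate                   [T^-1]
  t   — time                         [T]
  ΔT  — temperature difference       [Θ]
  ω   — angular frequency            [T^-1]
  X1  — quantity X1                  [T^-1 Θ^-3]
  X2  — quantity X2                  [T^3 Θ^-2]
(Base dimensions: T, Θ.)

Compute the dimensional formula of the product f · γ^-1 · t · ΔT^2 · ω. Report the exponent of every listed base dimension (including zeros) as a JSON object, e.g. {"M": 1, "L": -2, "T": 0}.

{"T": 0, "Θ": 2}

Dimensional matrix (T×Θ by f×γ×t×ΔT×ω×X1×X2):
  T: [-1 -1  1  0 -1 -1  3]
  Θ: [ 0  0  0  1  0 -3 -2]
  [T]: (1)·-1+(-1)·-1+(1)·1+(2)·0+(1)·-1 = 0
  [Θ]: (1)·0+(-1)·0+(1)·0+(2)·1+(1)·0 = 2
⇒ Θ^2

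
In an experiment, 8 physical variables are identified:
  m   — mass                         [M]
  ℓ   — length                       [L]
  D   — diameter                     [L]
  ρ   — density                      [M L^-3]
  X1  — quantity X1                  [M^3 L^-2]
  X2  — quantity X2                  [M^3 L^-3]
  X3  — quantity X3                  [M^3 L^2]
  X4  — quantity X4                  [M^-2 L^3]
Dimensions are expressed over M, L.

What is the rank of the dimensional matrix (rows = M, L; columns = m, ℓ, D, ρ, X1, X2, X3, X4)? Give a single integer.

2

Exponent matrix [M,L] × [m,ℓ,D,ρ,X1,X2,X3,X4]:
  M: [ 1  0  0  1  3  3  3 -2]
  L: [ 0  1  1 -3 -2 -3  2  3]
Echelon form has 2 nonzero rows (pivots: m,ℓ)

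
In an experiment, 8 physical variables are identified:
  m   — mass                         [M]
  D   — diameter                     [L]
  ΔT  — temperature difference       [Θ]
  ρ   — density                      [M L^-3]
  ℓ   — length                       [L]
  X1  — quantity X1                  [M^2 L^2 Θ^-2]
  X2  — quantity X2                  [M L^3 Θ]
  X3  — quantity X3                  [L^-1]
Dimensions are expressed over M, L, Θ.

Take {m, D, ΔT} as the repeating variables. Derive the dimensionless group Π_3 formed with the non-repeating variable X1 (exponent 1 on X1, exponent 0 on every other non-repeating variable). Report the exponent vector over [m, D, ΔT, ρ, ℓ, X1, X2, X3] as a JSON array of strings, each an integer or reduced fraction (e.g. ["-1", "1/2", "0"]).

Write exponents as rows M,L,Θ / cols m,D,ΔT,ρ,ℓ,X1,X2,X3:
  M: [ 1  0  0  1  0  2  1  0]
  L: [ 0  1  0 -3  1  2  3 -1]
  Θ: [ 0  0  1  0  0 -2  1  0]
Row reduction gives pivot columns m,D,ΔT; rank = 3
Pivot set = {m,D,ΔT}, free = {ρ,ℓ,X1,X2,X3}
RREF:
  r0: [   1    0    0    1    0    2    1    0]
  r1: [   0    1    0   -3    1    2    3   -1]
  r2: [   0    0    1    0    0   -2    1    0]
Fix exponent of X1 at 1, ρ at 0, ℓ at 0, X2 at 0, X3 at 0; solve each RREF row for its pivot's exponent:
  r0: exp(m) + (2)·1 = 0 ⇒ exp(m) = -2
  r1: exp(D) + (2)·1 = 0 ⇒ exp(D) = -2
  r2: exp(ΔT) + (-2)·1 = 0 ⇒ exp(ΔT) = 2
Π_3 = m^-2 · D^-2 · ΔT^2 · X1

["-2", "-2", "2", "0", "0", "1", "0", "0"]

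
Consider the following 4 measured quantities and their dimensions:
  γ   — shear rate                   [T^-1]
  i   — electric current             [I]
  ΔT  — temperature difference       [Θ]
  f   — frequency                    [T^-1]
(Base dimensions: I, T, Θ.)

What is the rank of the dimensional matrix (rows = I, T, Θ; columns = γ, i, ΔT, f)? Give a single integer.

Dimensional matrix (I×T×Θ by γ×i×ΔT×f):
  I: [ 0  1  0  0]
  T: [-1  0  0 -1]
  Θ: [ 0  0  1  0]
Echelon form has 3 nonzero rows (pivots: γ,i,ΔT)

3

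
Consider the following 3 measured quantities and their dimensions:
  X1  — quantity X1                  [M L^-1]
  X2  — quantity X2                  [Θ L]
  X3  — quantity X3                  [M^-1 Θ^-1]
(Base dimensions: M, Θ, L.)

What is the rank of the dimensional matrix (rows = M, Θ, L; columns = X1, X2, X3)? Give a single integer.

2

Exponent matrix [M,Θ,L] × [X1,X2,X3]:
  M: [ 1  0 -1]
  Θ: [ 0  1 -1]
  L: [-1  1  0]
RREF → pivots at {X1,X2} ⇒ r = 2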